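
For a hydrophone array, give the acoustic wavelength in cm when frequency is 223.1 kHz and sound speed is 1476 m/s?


lambda = c/f = 1476 / 223100 = 0.0066 m = 0.66 cm

0.66 cm


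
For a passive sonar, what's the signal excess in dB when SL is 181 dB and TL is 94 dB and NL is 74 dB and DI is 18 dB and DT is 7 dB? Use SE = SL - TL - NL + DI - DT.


SE = SL - TL - NL + DI - DT = 181 - 94 - 74 + 18 - 7 = 24

24 dB


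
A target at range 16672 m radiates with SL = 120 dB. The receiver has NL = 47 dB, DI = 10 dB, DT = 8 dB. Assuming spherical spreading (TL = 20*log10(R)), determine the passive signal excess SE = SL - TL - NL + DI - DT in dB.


Step 1: TL = 20*log10(16672) = 84.44 dB
Step 2: SE = 120 - 84.44 - 47 + 10 - 8 = -9.44

-9.44 dB


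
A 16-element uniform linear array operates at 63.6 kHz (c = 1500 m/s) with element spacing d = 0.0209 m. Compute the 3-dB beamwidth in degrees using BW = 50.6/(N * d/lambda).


3.57 deg


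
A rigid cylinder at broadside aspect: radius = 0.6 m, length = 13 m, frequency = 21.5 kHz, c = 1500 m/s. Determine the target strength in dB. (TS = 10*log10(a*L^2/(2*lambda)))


lambda = 1500/21500 = 0.06977 m
TS = 10*log10(0.6*13^2/(2*0.06977)) = 28.61

28.61 dB


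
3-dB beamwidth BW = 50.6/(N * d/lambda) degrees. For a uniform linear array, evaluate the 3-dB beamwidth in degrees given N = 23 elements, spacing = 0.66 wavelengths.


BW = 50.6 / (23 * 0.66) = 50.6 / 15.18 = 3.33

3.33 deg


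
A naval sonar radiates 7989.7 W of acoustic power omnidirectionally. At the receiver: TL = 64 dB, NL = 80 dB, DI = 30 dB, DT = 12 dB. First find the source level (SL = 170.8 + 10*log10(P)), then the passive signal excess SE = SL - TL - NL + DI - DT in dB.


Step 1: SL = 170.8 + 10*log10(7989.7) = 209.83 dB
Step 2: SE = SL - TL - NL + DI - DT = 209.83 - 64 - 80 + 30 - 12 = 83.83

83.83 dB


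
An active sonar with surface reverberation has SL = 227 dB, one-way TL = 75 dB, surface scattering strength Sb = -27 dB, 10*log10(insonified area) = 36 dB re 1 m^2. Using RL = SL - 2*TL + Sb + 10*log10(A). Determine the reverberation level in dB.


RL = SL - 2*TL + Sb + 10*log10(A) = 227 - 2*75 + (-27) + 36 = 86

86 dB


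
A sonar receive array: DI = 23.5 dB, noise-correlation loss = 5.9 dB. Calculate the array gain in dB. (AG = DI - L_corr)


AG = DI - L_corr = 23.5 - 5.9 = 17.6

17.6 dB


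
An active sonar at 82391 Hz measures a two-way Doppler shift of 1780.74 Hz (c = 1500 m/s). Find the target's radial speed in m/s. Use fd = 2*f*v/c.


From fd = 2*f*v/c, v = c*fd/(2*f) = 1500 * 1780.74 / (2*82391) = 16.21

16.21 m/s


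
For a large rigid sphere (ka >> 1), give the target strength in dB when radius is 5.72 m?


9.13 dB


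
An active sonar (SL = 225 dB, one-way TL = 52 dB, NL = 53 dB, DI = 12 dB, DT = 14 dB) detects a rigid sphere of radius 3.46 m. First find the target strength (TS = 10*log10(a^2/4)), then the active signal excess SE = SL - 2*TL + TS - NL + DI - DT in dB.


Step 1: TS = 10*log10(3.46^2/4) = 4.76 dB
Step 2: SE = SL - 2*TL + TS - NL + DI - DT = 225 - 2*52 + (4.76) - 53 + 12 - 14 = 70.76

70.76 dB


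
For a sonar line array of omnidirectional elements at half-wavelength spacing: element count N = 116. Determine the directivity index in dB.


20.64 dB


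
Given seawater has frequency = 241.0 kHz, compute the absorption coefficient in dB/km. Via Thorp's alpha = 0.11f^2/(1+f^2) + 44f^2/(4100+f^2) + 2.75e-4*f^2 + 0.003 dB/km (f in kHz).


f^2 = 58081.0
alpha = 0.11*58081.0/(1+58081.0) + 44*58081.0/(4100+58081.0) + 2.75e-4*58081.0 + 0.003 = 57.184

57.184 dB/km


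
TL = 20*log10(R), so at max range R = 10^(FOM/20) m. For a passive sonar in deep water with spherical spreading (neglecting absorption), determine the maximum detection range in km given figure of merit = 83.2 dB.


At max range FOM = TL, so 20*log10(R) = 83.2
R = 10^(83.2/20) = 14454.4 m = 14.45 km

14.45 km


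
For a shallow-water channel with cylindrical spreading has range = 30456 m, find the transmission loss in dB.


TL = 10*log10(30456) = 44.84

44.84 dB


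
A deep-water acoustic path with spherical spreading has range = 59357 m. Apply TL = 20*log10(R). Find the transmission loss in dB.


TL = 20*log10(59357) = 95.47

95.47 dB


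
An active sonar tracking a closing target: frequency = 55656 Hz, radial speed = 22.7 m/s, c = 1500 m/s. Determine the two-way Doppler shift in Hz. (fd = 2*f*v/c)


1684.52 Hz


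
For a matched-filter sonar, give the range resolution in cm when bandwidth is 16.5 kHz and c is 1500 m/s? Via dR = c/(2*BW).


dR = c/(2*BW) = 1500 / (2 * 16.5e3) = 0.0455 m = 4.55 cm

4.55 cm


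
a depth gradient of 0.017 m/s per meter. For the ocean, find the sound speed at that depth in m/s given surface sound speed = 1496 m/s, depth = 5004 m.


c = 1496 + 0.017 * 5004 = 1581.068

1581.068 m/s


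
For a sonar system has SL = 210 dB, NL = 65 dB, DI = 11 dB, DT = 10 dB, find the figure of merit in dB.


146 dB


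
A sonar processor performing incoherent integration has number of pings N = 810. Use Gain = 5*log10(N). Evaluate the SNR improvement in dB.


Gain = 5*log10(810) = 14.54

14.54 dB


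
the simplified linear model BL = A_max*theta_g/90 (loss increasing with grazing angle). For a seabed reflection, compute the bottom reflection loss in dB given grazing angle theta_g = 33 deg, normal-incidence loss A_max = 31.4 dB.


BL = A_max * theta_g / 90 = 31.4 * 33 / 90 = 11.51

11.51 dB


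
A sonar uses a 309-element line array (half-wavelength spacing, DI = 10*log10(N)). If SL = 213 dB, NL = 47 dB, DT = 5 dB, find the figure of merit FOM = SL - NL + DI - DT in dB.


Step 1: DI = 10*log10(309) = 24.9 dB
Step 2: FOM = SL - NL + DI - DT = 213 - 47 + 24.9 - 5 = 185.9

185.9 dB


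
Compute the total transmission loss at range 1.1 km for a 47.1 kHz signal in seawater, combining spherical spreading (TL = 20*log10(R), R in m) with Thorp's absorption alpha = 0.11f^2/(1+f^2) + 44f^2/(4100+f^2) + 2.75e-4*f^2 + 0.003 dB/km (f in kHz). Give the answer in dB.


Step 1 (Thorp): alpha = 0.11*2218.41/(1+2218.41) + 44*2218.41/(4100+2218.41) + 2.75e-4*2218.41 + 0.003 = 16.1715 dB/km
Step 2: TL_spread = 20*log10(1100) = 60.83 dB
Step 3: TL_abs = alpha*R = 16.1715 * 1.1 = 17.79 dB
Step 4: TL_total = 60.83 + 17.79 = 78.62

78.62 dB


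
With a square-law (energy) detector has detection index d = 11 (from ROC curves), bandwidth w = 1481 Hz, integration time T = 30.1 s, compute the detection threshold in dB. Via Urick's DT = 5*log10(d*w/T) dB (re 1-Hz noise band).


13.67 dB


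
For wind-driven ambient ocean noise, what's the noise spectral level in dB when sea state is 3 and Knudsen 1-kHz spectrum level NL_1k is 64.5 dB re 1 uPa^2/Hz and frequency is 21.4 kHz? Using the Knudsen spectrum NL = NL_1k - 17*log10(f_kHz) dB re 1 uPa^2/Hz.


41.88 dB


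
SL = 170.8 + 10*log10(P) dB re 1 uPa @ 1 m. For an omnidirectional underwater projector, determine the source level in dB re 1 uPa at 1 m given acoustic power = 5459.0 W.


SL = 170.8 + 10*log10(5459.0) = 170.8 + 37.37 = 208.17

208.17 dB


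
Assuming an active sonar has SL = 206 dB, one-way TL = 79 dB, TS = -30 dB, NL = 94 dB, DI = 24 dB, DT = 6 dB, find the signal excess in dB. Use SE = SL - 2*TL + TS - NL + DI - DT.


-58 dB


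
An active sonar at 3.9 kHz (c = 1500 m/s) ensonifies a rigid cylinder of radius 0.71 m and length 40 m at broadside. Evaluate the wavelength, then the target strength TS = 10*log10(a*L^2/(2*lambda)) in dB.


Step 1: lambda = c/f = 1500/3900 = 0.38462 m
Step 2: TS = 10*log10(a*L^2/(2*lambda)) = 10*log10(0.71*40^2/(2*0.38462)) = 31.69

31.69 dB


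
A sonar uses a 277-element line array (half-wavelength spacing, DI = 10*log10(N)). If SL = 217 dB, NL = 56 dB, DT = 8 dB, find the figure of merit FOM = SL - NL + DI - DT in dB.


177.42 dB


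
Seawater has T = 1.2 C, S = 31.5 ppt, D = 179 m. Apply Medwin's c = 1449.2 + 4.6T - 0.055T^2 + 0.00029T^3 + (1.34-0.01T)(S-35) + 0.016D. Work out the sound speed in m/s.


1452.86 m/s


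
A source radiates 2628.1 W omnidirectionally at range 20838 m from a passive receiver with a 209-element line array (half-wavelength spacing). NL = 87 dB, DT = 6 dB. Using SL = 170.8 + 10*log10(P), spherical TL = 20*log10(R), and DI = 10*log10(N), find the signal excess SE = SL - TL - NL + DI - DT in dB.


Step 1: SL = 170.8 + 10*log10(2628.1) = 205.0 dB
Step 2: TL = 20*log10(20838) = 86.38 dB
Step 3: DI = 10*log10(209) = 23.2 dB
Step 4: SE = SL - TL - NL + DI - DT = 205.0 - 86.38 - 87 + 23.2 - 6 = 48.82

48.82 dB


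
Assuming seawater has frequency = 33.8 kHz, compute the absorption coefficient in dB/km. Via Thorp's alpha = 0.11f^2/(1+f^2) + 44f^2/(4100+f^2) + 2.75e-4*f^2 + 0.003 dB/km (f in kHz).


10.016 dB/km


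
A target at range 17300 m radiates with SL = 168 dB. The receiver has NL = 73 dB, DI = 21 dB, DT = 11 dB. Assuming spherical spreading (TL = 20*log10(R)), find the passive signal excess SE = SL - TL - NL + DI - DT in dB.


Step 1: TL = 20*log10(17300) = 84.76 dB
Step 2: SE = 168 - 84.76 - 73 + 21 - 11 = 20.24

20.24 dB


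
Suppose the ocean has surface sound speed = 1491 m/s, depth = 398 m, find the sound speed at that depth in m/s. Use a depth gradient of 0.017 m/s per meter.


1497.766 m/s


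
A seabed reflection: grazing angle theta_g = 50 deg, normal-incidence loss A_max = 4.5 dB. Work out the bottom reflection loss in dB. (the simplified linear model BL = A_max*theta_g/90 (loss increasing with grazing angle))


2.5 dB


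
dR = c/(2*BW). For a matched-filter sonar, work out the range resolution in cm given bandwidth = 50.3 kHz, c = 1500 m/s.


1.49 cm


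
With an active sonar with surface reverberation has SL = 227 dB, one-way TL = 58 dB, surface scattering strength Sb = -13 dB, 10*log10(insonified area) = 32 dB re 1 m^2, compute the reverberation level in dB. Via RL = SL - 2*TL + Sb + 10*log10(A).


RL = SL - 2*TL + Sb + 10*log10(A) = 227 - 2*58 + (-13) + 32 = 130

130 dB


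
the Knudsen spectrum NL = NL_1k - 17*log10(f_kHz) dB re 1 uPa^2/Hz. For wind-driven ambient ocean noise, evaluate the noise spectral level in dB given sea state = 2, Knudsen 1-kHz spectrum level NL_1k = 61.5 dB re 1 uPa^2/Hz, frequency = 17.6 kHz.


NL = NL_1k - 17*log10(f_kHz) = 61.5 - 17*log10(17.6) = 61.5 - (21.17) = 40.33

40.33 dB


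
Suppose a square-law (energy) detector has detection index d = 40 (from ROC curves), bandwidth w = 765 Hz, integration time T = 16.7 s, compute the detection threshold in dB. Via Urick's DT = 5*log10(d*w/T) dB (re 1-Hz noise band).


DT = 5*log10(d*w/T) = 5*log10(40 * 765 / 16.7) = 5*log10(1832.34) = 16.32

16.32 dB


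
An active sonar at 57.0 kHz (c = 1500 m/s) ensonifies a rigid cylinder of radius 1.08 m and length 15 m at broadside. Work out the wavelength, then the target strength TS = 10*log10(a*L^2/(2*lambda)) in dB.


Step 1: lambda = c/f = 1500/57000 = 0.02632 m
Step 2: TS = 10*log10(a*L^2/(2*lambda)) = 10*log10(1.08*15^2/(2*0.02632)) = 36.64

36.64 dB


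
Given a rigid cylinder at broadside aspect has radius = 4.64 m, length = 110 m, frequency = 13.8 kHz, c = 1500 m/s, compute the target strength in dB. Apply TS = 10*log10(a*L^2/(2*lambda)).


54.12 dB


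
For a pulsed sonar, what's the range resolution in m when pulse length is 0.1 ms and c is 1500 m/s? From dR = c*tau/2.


dR = c*tau/2 = 1500 * 0.1e-3 / 2 = 0.075

0.075 m


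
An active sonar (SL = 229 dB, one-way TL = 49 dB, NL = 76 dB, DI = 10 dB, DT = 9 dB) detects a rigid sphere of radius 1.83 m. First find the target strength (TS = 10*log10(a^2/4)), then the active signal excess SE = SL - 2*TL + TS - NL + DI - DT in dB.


Step 1: TS = 10*log10(1.83^2/4) = -0.77 dB
Step 2: SE = SL - 2*TL + TS - NL + DI - DT = 229 - 2*49 + (-0.77) - 76 + 10 - 9 = 55.23

55.23 dB


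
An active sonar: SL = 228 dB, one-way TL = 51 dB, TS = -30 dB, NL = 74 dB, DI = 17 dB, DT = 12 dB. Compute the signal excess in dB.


27 dB


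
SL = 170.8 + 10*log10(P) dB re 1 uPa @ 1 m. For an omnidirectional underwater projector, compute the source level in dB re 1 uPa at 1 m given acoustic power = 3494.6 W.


SL = 170.8 + 10*log10(3494.6) = 170.8 + 35.43 = 206.23

206.23 dB


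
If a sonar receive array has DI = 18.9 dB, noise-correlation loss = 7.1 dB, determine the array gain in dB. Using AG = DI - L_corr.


11.8 dB


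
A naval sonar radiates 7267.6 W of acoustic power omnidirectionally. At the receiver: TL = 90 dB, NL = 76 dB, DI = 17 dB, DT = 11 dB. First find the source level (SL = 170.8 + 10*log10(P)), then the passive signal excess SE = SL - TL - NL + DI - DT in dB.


Step 1: SL = 170.8 + 10*log10(7267.6) = 209.41 dB
Step 2: SE = SL - TL - NL + DI - DT = 209.41 - 90 - 76 + 17 - 11 = 49.41

49.41 dB


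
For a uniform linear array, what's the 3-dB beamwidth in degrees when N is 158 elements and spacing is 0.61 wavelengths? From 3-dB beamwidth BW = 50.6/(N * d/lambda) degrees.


BW = 50.6 / (158 * 0.61) = 50.6 / 96.38 = 0.53

0.53 deg


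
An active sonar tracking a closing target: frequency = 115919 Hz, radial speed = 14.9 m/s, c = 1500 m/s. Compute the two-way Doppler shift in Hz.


2302.92 Hz


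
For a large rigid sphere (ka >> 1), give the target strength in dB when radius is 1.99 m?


TS = 10*log10(1.99^2 / 4) = 10*log10(0.990025) = -0.04

-0.04 dB


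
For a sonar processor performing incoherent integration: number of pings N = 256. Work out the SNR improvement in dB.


Gain = 5*log10(256) = 12.04

12.04 dB


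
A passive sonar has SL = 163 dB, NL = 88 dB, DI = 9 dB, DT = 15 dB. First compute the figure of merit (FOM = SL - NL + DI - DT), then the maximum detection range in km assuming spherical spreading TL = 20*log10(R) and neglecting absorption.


Step 1: FOM = SL - NL + DI - DT = 163 - 88 + 9 - 15 = 69 dB
Step 2: at max range FOM = TL = 20*log10(R), so R = 10^(69/20) = 2818.38 m = 2.82 km

2.82 km


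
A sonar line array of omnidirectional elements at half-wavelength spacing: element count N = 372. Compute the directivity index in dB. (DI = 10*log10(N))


25.71 dB


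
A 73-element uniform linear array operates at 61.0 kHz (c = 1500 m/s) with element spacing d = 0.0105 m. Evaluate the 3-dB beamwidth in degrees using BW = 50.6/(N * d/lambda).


1.62 deg


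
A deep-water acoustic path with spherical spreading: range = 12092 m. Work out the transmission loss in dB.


TL = 20*log10(12092) = 81.65

81.65 dB


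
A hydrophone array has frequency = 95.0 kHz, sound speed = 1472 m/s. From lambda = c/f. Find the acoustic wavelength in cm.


lambda = c/f = 1472 / 95000 = 0.0155 m = 1.55 cm

1.55 cm


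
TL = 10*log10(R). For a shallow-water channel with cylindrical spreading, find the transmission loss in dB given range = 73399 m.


TL = 10*log10(73399) = 48.66

48.66 dB


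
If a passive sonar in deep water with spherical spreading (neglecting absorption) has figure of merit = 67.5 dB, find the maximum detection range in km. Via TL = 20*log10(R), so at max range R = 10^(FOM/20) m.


2.37 km


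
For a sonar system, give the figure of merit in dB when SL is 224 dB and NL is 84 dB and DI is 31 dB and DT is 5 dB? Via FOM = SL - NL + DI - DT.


166 dB


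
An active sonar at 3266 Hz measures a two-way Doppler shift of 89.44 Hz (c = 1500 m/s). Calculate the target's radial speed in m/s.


From fd = 2*f*v/c, v = c*fd/(2*f) = 1500 * 89.44 / (2*3266) = 20.54

20.54 m/s


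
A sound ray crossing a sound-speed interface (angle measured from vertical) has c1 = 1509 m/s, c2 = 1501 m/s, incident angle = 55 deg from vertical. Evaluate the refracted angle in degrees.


sin(theta2) = (c2/c1)*sin(theta1) = (1501/1509)*sin(55 deg) = 0.81481
theta2 = arcsin(0.81481) = 54.57

54.57 deg


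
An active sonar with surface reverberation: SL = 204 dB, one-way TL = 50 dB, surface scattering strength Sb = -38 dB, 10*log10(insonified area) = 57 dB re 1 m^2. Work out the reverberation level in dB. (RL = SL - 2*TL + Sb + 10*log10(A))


123 dB


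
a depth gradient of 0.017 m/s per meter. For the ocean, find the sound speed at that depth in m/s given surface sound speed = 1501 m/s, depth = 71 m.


c = 1501 + 0.017 * 71 = 1502.207

1502.207 m/s


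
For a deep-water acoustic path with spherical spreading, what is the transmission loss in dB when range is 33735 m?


90.56 dB


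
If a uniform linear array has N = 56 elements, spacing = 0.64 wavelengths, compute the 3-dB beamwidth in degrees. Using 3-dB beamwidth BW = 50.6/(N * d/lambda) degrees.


1.41 deg


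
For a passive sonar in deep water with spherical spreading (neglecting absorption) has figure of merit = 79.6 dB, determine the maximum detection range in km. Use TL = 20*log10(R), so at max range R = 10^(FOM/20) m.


At max range FOM = TL, so 20*log10(R) = 79.6
R = 10^(79.6/20) = 9549.93 m = 9.55 km

9.55 km


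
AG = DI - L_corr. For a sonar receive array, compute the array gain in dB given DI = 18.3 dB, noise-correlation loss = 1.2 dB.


17.1 dB


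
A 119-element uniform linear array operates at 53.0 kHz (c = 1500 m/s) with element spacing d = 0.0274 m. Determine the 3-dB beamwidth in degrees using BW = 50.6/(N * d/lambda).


Step 1: lambda = 1500/53000 = 0.0283 m
Step 2: d/lambda = 0.0274/0.0283 = 0.9682
Step 3: BW = 50.6/(N * d/lambda) = 50.6/(119 * 0.9682) = 0.44

0.44 deg


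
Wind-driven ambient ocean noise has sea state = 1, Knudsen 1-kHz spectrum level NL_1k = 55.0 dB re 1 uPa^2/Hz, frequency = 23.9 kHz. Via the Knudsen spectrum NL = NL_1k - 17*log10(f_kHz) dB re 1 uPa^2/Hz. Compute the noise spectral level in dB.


NL = NL_1k - 17*log10(f_kHz) = 55.0 - 17*log10(23.9) = 55.0 - (23.43) = 31.57

31.57 dB


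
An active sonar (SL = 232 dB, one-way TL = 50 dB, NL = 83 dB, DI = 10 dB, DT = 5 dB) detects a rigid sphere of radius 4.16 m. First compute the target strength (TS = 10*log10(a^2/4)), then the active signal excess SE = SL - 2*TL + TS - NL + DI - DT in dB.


Step 1: TS = 10*log10(4.16^2/4) = 6.36 dB
Step 2: SE = SL - 2*TL + TS - NL + DI - DT = 232 - 2*50 + (6.36) - 83 + 10 - 5 = 60.36

60.36 dB


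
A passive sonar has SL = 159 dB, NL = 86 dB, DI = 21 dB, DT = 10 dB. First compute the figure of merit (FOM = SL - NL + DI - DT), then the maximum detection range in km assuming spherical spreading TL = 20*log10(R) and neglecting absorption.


Step 1: FOM = SL - NL + DI - DT = 159 - 86 + 21 - 10 = 84 dB
Step 2: at max range FOM = TL = 20*log10(R), so R = 10^(84/20) = 15848.93 m = 15.85 km

15.85 km


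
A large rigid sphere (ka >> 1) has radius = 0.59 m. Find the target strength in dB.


TS = 10*log10(0.59^2 / 4) = 10*log10(0.087025) = -10.6

-10.6 dB


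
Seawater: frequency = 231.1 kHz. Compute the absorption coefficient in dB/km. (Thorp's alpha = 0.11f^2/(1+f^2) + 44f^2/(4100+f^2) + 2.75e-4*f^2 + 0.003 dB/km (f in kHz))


55.663 dB/km


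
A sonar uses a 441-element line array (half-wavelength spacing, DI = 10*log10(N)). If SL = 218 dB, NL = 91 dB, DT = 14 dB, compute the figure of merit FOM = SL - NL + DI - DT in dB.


Step 1: DI = 10*log10(441) = 26.44 dB
Step 2: FOM = SL - NL + DI - DT = 218 - 91 + 26.44 - 14 = 139.44

139.44 dB


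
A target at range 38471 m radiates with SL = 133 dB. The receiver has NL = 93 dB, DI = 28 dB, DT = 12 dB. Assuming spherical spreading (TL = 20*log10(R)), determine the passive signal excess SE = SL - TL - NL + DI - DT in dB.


Step 1: TL = 20*log10(38471) = 91.7 dB
Step 2: SE = 133 - 91.7 - 93 + 28 - 12 = -35.7

-35.7 dB


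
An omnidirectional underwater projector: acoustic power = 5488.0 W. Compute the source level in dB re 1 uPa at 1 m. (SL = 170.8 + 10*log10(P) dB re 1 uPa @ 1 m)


208.19 dB


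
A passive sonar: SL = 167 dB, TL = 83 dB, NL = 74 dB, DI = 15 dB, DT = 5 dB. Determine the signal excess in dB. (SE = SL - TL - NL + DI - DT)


SE = SL - TL - NL + DI - DT = 167 - 83 - 74 + 15 - 5 = 20

20 dB


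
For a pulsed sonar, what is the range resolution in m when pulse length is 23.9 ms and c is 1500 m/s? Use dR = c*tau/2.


dR = c*tau/2 = 1500 * 23.9e-3 / 2 = 17.925

17.925 m


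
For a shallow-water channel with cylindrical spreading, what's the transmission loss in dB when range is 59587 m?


47.75 dB


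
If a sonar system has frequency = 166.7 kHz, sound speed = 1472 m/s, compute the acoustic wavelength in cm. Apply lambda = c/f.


0.88 cm


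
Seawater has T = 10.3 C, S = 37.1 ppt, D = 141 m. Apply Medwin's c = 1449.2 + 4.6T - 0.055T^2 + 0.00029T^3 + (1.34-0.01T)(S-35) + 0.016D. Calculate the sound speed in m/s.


1495.92 m/s


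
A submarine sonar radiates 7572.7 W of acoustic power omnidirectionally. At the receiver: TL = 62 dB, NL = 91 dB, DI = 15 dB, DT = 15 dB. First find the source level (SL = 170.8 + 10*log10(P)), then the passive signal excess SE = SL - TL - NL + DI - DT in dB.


Step 1: SL = 170.8 + 10*log10(7572.7) = 209.59 dB
Step 2: SE = SL - TL - NL + DI - DT = 209.59 - 62 - 91 + 15 - 15 = 56.59

56.59 dB


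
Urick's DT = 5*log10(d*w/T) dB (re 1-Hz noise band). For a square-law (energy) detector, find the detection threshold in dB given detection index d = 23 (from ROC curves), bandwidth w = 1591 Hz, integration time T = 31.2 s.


15.35 dB


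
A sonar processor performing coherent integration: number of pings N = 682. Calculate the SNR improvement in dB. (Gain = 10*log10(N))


Gain = 10*log10(682) = 28.34

28.34 dB


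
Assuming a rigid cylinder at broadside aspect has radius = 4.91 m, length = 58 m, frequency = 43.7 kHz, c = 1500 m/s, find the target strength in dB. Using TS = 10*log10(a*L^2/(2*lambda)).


53.81 dB


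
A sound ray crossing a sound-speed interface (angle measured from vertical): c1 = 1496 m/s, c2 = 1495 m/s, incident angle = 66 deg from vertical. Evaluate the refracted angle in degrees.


sin(theta2) = (c2/c1)*sin(theta1) = (1495/1496)*sin(66 deg) = 0.91293
theta2 = arcsin(0.91293) = 65.91

65.91 deg


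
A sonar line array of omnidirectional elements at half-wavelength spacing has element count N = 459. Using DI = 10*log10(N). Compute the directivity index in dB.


26.62 dB


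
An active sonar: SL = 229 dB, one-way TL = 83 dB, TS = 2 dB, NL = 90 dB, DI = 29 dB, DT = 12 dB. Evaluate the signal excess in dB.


SE = SL - 2*TL + TS - NL + DI - DT = 229 - 2*83 + (2) - 90 + 29 - 12 = -8

-8 dB


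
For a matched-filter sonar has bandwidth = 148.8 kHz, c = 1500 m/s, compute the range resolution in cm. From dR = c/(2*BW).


dR = c/(2*BW) = 1500 / (2 * 148.8e3) = 0.005 m = 0.5 cm

0.5 cm


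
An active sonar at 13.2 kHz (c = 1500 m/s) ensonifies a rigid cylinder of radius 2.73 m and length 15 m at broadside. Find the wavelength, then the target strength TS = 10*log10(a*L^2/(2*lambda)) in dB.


Step 1: lambda = c/f = 1500/13200 = 0.11364 m
Step 2: TS = 10*log10(a*L^2/(2*lambda)) = 10*log10(2.73*15^2/(2*0.11364)) = 34.32

34.32 dB


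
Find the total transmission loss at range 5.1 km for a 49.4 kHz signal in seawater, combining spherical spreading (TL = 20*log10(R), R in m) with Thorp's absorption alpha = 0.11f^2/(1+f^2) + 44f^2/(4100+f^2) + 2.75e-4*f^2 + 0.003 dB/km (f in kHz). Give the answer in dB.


Step 1 (Thorp): alpha = 0.11*2440.36/(1+2440.36) + 44*2440.36/(4100+2440.36) + 2.75e-4*2440.36 + 0.003 = 17.2015 dB/km
Step 2: TL_spread = 20*log10(5100) = 74.15 dB
Step 3: TL_abs = alpha*R = 17.2015 * 5.1 = 87.73 dB
Step 4: TL_total = 74.15 + 87.73 = 161.88

161.88 dB


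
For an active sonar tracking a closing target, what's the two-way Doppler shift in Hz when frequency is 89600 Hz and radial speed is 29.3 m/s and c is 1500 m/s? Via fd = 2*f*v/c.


fd = 2*f*v/c = 2 * 89600 * 29.3 / 1500 = 3500.37

3500.37 Hz


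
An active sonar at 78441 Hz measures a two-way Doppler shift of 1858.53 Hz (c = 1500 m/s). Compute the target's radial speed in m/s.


From fd = 2*f*v/c, v = c*fd/(2*f) = 1500 * 1858.53 / (2*78441) = 17.77

17.77 m/s


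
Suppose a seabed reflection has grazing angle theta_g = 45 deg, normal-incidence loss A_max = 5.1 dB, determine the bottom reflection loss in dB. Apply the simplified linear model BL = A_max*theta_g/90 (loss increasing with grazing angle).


BL = A_max * theta_g / 90 = 5.1 * 45 / 90 = 2.55

2.55 dB


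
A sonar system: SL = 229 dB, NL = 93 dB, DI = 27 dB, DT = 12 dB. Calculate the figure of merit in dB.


FOM = SL - NL + DI - DT = 229 - 93 + 27 - 12 = 151

151 dB


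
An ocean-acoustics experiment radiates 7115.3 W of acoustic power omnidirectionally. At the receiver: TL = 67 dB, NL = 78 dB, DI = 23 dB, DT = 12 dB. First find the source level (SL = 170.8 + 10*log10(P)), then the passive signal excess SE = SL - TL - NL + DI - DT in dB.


Step 1: SL = 170.8 + 10*log10(7115.3) = 209.32 dB
Step 2: SE = SL - TL - NL + DI - DT = 209.32 - 67 - 78 + 23 - 12 = 75.32

75.32 dB


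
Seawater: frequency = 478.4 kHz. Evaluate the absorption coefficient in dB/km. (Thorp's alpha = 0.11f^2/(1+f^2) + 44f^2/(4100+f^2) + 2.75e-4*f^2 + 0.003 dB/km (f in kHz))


106.277 dB/km


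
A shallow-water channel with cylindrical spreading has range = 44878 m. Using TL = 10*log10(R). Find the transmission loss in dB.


46.52 dB


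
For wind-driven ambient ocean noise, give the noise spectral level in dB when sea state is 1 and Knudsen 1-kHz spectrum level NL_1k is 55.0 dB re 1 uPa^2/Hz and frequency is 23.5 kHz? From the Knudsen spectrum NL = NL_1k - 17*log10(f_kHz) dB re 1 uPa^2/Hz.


NL = NL_1k - 17*log10(f_kHz) = 55.0 - 17*log10(23.5) = 55.0 - (23.31) = 31.69

31.69 dB


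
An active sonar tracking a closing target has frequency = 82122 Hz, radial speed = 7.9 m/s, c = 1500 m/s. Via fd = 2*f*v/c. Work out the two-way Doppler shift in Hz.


fd = 2*f*v/c = 2 * 82122 * 7.9 / 1500 = 865.02

865.02 Hz


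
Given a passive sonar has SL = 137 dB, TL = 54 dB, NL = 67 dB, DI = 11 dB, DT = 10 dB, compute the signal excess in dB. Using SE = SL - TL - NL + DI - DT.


SE = SL - TL - NL + DI - DT = 137 - 54 - 67 + 11 - 10 = 17

17 dB


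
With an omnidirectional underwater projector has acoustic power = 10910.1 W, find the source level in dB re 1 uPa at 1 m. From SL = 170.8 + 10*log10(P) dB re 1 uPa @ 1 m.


SL = 170.8 + 10*log10(10910.1) = 170.8 + 40.38 = 211.18

211.18 dB


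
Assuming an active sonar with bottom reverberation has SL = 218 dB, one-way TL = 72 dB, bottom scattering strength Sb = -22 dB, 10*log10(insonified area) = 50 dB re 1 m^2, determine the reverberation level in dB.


102 dB


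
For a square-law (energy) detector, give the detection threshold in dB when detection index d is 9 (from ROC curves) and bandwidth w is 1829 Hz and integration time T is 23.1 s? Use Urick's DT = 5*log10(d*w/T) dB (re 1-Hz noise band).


DT = 5*log10(d*w/T) = 5*log10(9 * 1829 / 23.1) = 5*log10(712.6) = 14.26

14.26 dB


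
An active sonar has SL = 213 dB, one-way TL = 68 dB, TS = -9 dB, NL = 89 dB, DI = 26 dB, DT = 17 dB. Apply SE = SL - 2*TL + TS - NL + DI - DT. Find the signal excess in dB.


-12 dB


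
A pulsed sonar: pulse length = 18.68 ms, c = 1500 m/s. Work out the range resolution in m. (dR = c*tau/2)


dR = c*tau/2 = 1500 * 18.68e-3 / 2 = 14.01

14.01 m


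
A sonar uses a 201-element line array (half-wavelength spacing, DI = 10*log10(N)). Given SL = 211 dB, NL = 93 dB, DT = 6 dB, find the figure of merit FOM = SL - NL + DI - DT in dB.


Step 1: DI = 10*log10(201) = 23.03 dB
Step 2: FOM = SL - NL + DI - DT = 211 - 93 + 23.03 - 6 = 135.03

135.03 dB


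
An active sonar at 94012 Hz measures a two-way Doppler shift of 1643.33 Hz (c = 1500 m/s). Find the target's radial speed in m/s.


From fd = 2*f*v/c, v = c*fd/(2*f) = 1500 * 1643.33 / (2*94012) = 13.11

13.11 m/s


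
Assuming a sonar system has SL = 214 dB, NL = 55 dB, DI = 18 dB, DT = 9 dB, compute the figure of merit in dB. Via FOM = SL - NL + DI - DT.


168 dB


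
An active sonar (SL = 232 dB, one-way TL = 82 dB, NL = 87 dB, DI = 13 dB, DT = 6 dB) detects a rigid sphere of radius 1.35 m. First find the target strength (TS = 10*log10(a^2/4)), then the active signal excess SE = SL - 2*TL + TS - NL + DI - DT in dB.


Step 1: TS = 10*log10(1.35^2/4) = -3.41 dB
Step 2: SE = SL - 2*TL + TS - NL + DI - DT = 232 - 2*82 + (-3.41) - 87 + 13 - 6 = -15.41

-15.41 dB


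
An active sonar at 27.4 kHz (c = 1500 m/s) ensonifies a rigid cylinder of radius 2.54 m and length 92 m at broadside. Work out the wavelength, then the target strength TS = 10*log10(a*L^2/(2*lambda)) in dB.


Step 1: lambda = c/f = 1500/27400 = 0.05474 m
Step 2: TS = 10*log10(a*L^2/(2*lambda)) = 10*log10(2.54*92^2/(2*0.05474)) = 52.93

52.93 dB


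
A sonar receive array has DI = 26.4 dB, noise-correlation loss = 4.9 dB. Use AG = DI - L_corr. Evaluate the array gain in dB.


AG = DI - L_corr = 26.4 - 4.9 = 21.5

21.5 dB


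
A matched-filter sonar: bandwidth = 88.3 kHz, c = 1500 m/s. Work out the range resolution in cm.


0.85 cm


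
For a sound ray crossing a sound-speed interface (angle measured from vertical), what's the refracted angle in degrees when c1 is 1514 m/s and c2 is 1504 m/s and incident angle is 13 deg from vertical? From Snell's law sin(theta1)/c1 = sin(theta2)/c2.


sin(theta2) = (c2/c1)*sin(theta1) = (1504/1514)*sin(13 deg) = 0.22347
theta2 = arcsin(0.22347) = 12.91

12.91 deg


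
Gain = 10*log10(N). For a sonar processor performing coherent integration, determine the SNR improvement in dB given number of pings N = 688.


Gain = 10*log10(688) = 28.38

28.38 dB


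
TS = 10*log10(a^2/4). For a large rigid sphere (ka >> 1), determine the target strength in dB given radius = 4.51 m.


7.06 dB


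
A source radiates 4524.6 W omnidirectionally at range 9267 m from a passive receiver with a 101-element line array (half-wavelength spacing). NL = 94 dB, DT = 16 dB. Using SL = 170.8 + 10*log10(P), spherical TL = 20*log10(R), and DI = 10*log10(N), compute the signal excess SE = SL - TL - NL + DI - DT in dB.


Step 1: SL = 170.8 + 10*log10(4524.6) = 207.36 dB
Step 2: TL = 20*log10(9267) = 79.34 dB
Step 3: DI = 10*log10(101) = 20.04 dB
Step 4: SE = SL - TL - NL + DI - DT = 207.36 - 79.34 - 94 + 20.04 - 16 = 38.06

38.06 dB


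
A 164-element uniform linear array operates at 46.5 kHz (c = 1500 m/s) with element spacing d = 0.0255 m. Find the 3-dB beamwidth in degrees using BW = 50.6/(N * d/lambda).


0.39 deg


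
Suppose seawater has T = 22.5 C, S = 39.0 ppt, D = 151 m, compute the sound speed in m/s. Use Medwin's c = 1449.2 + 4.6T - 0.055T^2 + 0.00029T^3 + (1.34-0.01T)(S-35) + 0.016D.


c = 1449.2 + 4.6*22.5 - 0.055*22.5^2 + 0.00029*22.5^3 + (1.34 - 0.01*22.5)*(39.0 - 35) + 0.016*151 = 1535.04

1535.04 m/s


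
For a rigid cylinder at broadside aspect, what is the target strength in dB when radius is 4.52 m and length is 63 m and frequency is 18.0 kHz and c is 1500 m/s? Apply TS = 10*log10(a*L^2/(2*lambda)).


50.32 dB


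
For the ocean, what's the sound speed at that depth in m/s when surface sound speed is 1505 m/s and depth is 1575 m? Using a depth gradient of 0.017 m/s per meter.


c = 1505 + 0.017 * 1575 = 1531.775

1531.775 m/s


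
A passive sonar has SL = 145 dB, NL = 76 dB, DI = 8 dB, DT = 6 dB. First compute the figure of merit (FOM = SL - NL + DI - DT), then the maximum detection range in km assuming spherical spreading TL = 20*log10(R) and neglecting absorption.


Step 1: FOM = SL - NL + DI - DT = 145 - 76 + 8 - 6 = 71 dB
Step 2: at max range FOM = TL = 20*log10(R), so R = 10^(71/20) = 3548.13 m = 3.55 km

3.55 km


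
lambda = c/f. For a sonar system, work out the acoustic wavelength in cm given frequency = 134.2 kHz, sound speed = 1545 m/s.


lambda = c/f = 1545 / 134200 = 0.0115 m = 1.15 cm

1.15 cm


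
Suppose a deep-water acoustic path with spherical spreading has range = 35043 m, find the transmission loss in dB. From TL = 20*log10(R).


90.89 dB


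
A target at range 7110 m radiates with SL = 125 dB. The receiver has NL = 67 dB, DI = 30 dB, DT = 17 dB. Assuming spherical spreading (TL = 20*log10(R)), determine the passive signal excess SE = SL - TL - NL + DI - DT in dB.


Step 1: TL = 20*log10(7110) = 77.04 dB
Step 2: SE = 125 - 77.04 - 67 + 30 - 17 = -6.04

-6.04 dB


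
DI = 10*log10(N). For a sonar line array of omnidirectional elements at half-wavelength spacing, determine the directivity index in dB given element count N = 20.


DI = 10*log10(20) = 13.01

13.01 dB


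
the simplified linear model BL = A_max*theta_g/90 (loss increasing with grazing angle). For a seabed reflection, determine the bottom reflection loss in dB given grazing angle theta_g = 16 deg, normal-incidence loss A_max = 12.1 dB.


BL = A_max * theta_g / 90 = 12.1 * 16 / 90 = 2.15

2.15 dB


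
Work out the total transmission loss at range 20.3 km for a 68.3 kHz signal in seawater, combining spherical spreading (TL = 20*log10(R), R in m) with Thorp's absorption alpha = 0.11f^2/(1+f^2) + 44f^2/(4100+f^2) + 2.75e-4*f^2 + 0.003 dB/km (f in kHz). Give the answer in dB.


589.87 dB


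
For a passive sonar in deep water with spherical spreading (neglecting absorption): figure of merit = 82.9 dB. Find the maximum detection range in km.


At max range FOM = TL, so 20*log10(R) = 82.9
R = 10^(82.9/20) = 13963.68 m = 13.96 km

13.96 km


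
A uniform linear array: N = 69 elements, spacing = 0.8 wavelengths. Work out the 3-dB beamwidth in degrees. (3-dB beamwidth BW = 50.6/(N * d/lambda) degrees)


BW = 50.6 / (69 * 0.8) = 50.6 / 55.2 = 0.92

0.92 deg


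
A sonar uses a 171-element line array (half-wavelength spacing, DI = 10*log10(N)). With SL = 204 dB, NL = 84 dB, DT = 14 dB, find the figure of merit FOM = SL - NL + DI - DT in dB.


Step 1: DI = 10*log10(171) = 22.33 dB
Step 2: FOM = SL - NL + DI - DT = 204 - 84 + 22.33 - 14 = 128.33

128.33 dB


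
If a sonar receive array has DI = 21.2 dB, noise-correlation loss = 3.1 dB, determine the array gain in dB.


AG = DI - L_corr = 21.2 - 3.1 = 18.1

18.1 dB


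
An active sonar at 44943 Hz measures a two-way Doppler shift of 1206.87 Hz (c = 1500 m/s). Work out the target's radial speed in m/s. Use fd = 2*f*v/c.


From fd = 2*f*v/c, v = c*fd/(2*f) = 1500 * 1206.87 / (2*44943) = 20.14

20.14 m/s


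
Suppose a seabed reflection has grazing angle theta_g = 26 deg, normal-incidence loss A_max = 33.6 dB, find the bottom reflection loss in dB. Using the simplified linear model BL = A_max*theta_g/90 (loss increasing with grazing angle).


9.71 dB


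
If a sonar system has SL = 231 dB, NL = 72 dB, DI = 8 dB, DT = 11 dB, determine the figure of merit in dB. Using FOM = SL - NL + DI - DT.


FOM = SL - NL + DI - DT = 231 - 72 + 8 - 11 = 156

156 dB


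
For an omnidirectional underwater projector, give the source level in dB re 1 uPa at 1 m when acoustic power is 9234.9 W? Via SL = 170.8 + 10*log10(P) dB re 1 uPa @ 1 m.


SL = 170.8 + 10*log10(9234.9) = 170.8 + 39.65 = 210.45

210.45 dB


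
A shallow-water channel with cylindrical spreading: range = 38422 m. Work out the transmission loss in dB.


TL = 10*log10(38422) = 45.85

45.85 dB


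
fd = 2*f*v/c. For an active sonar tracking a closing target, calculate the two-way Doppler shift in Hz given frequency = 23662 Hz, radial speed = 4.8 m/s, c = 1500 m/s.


151.44 Hz


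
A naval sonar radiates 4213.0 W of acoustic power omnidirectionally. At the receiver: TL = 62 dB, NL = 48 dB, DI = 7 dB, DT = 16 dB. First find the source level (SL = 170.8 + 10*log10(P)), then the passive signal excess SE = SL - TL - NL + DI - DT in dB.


Step 1: SL = 170.8 + 10*log10(4213.0) = 207.05 dB
Step 2: SE = SL - TL - NL + DI - DT = 207.05 - 62 - 48 + 7 - 16 = 88.05

88.05 dB


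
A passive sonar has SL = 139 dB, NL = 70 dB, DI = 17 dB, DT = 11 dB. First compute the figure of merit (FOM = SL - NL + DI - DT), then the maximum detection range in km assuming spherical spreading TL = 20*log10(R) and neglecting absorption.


Step 1: FOM = SL - NL + DI - DT = 139 - 70 + 17 - 11 = 75 dB
Step 2: at max range FOM = TL = 20*log10(R), so R = 10^(75/20) = 5623.41 m = 5.62 km

5.62 km


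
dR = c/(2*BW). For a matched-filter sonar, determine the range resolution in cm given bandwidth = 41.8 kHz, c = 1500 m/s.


dR = c/(2*BW) = 1500 / (2 * 41.8e3) = 0.0179 m = 1.79 cm

1.79 cm


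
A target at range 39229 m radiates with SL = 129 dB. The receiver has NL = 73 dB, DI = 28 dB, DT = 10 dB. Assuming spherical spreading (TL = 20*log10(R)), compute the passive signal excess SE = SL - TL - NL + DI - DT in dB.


Step 1: TL = 20*log10(39229) = 91.87 dB
Step 2: SE = 129 - 91.87 - 73 + 28 - 10 = -17.87

-17.87 dB


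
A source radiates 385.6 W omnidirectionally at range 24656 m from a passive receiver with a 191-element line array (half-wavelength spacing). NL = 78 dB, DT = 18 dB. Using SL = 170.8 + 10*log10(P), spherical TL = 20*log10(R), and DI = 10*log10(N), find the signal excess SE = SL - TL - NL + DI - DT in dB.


35.63 dB


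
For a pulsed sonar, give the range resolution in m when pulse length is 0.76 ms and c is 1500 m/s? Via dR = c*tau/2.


dR = c*tau/2 = 1500 * 0.76e-3 / 2 = 0.57

0.57 m


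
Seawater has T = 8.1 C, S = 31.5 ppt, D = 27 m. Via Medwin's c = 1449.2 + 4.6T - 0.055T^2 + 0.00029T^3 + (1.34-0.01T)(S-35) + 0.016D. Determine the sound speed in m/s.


1479.03 m/s


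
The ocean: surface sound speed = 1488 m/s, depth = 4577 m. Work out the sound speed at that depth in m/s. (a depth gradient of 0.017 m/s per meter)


c = 1488 + 0.017 * 4577 = 1565.809

1565.809 m/s


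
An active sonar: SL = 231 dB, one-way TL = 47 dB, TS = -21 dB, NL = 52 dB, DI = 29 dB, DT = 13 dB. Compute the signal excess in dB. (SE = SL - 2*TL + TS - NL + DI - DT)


SE = SL - 2*TL + TS - NL + DI - DT = 231 - 2*47 + (-21) - 52 + 29 - 13 = 80

80 dB


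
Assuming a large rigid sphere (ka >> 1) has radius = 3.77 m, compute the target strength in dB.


TS = 10*log10(3.77^2 / 4) = 10*log10(3.553225) = 5.51

5.51 dB


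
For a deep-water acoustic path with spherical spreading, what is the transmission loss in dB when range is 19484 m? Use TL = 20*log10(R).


TL = 20*log10(19484) = 85.79

85.79 dB


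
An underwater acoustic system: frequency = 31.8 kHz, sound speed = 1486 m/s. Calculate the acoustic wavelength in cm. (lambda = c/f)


4.67 cm


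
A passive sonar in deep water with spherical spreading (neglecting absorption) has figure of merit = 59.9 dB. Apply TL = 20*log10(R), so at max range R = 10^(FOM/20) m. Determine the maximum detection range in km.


At max range FOM = TL, so 20*log10(R) = 59.9
R = 10^(59.9/20) = 988.55 m = 0.99 km

0.99 km


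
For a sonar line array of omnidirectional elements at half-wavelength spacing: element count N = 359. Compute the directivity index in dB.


DI = 10*log10(359) = 25.55

25.55 dB


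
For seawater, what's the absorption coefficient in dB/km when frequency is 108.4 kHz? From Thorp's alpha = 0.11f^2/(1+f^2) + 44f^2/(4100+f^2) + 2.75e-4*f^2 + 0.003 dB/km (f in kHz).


f^2 = 11750.56
alpha = 0.11*11750.56/(1+11750.56) + 44*11750.56/(4100+11750.56) + 2.75e-4*11750.56 + 0.003 = 35.963

35.963 dB/km


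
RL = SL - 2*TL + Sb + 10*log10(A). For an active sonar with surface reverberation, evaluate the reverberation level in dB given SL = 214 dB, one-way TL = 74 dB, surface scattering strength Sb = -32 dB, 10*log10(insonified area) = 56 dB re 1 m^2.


90 dB


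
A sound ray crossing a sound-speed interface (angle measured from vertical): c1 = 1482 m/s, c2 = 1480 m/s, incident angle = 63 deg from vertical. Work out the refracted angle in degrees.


sin(theta2) = (c2/c1)*sin(theta1) = (1480/1482)*sin(63 deg) = 0.8898
theta2 = arcsin(0.8898) = 62.85

62.85 deg
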